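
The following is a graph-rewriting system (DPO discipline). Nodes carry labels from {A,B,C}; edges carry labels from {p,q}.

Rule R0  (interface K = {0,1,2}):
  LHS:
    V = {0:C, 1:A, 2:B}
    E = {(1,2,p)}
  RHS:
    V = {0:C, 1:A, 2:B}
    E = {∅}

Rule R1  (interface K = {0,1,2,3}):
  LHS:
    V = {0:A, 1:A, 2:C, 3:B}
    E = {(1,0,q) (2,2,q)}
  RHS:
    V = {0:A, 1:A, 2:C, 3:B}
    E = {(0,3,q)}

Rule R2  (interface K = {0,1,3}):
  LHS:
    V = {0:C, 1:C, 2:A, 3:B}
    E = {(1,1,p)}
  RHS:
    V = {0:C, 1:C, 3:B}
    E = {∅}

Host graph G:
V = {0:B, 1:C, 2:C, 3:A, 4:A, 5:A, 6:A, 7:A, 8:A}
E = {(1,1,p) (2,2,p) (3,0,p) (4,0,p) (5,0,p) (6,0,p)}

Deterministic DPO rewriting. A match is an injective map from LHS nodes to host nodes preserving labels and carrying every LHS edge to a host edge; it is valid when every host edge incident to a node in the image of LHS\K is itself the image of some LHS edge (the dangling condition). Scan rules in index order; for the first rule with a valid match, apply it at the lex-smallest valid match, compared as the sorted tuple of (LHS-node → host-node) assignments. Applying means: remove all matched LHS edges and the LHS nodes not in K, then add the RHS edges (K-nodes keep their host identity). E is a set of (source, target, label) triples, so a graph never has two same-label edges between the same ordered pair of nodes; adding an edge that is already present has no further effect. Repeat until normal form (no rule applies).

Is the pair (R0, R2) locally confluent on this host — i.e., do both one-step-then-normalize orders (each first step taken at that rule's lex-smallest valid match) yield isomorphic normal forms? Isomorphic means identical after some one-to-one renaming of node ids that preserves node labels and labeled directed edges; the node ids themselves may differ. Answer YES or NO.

Answer: YES

Derivation:
branch R0-first: apply at {0↦1, 1↦3, 2↦0} → |E|=5, then 5 more step(s) → NF |V|=7 |E|=0 V={0:B, 1:C, 2:C, 5:A, 6:A, 7:A, 8:A} E=∅
branch R2-first: apply at {0↦1, 1↦2, 2↦7, 3↦0} → |E|=5, then 5 more step(s) → NF |V|=7 |E|=0 V={0:B, 1:C, 2:C, 4:A, 5:A, 6:A, 8:A} E=∅
graphs isomorphic (equal up to label-preserving node renaming)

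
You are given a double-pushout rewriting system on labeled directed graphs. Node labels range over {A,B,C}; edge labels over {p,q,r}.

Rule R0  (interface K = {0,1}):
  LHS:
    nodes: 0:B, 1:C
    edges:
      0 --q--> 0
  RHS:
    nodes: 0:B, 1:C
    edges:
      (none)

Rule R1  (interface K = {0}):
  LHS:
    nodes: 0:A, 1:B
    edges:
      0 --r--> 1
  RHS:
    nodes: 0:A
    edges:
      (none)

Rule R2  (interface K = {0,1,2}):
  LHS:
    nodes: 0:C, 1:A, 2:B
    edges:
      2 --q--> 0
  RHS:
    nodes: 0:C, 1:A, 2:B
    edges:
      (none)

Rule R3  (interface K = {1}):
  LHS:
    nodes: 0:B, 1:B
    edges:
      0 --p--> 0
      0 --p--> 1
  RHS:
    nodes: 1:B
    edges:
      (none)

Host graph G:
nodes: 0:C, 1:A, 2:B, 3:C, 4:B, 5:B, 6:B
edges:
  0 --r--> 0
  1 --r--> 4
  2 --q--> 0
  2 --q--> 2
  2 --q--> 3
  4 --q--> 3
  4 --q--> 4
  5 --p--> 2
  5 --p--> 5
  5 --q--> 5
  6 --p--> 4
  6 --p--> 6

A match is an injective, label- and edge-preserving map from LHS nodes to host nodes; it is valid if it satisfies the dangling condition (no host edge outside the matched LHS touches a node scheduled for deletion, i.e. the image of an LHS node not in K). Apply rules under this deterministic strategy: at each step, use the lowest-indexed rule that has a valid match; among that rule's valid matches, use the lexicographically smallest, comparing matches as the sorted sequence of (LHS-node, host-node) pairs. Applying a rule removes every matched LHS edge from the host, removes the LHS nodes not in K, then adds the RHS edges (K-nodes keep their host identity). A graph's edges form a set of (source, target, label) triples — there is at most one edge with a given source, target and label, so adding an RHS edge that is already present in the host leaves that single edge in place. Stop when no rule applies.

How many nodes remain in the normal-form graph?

initial: |V|=7 |E|=12  E = 0-r->0 1-r->4 2-q->0 2-q->2 2-q->3 4-q->3 4-q->4 5-p->2 5-p->5 5-q->5 6-p->4 6-p->6
step 1: apply R0 at {0↦2, 1↦0}  → |V|=7 |E|=11  E = 0-r->0 1-r->4 2-q->0 2-q->3 4-q->3 4-q->4 5-p->2 5-p->5 5-q->5 6-p->4 6-p->6
step 2: apply R0 at {0↦4, 1↦0}  → |V|=7 |E|=10  E = 0-r->0 1-r->4 2-q->0 2-q->3 4-q->3 5-p->2 5-p->5 5-q->5 6-p->4 6-p->6
step 3: apply R0 at {0↦5, 1↦0}  → |V|=7 |E|=9  E = 0-r->0 1-r->4 2-q->0 2-q->3 4-q->3 5-p->2 5-p->5 6-p->4 6-p->6
step 4: apply R2 at {0↦0, 1↦1, 2↦2}  → |V|=7 |E|=8  E = 0-r->0 1-r->4 2-q->3 4-q->3 5-p->2 5-p->5 6-p->4 6-p->6
step 5: apply R2 at {0↦3, 1↦1, 2↦2}  → |V|=7 |E|=7  E = 0-r->0 1-r->4 4-q->3 5-p->2 5-p->5 6-p->4 6-p->6
step 6: apply R2 at {0↦3, 1↦1, 2↦4}  → |V|=7 |E|=6  E = 0-r->0 1-r->4 5-p->2 5-p->5 6-p->4 6-p->6
step 7: apply R3 at {0↦5, 1↦2}  → |V|=6 |E|=4  E = 0-r->0 1-r->4 6-p->4 6-p->6
step 8: apply R3 at {0↦6, 1↦4}  → |V|=5 |E|=2  E = 0-r->0 1-r->4
step 9: apply R1 at {0↦1, 1↦4}  → |V|=4 |E|=1  E = 0-r->0
normal form: no rule applies after step 9
NF nodes: {0:C, 1:A, 2:B, 3:C}

Answer: 4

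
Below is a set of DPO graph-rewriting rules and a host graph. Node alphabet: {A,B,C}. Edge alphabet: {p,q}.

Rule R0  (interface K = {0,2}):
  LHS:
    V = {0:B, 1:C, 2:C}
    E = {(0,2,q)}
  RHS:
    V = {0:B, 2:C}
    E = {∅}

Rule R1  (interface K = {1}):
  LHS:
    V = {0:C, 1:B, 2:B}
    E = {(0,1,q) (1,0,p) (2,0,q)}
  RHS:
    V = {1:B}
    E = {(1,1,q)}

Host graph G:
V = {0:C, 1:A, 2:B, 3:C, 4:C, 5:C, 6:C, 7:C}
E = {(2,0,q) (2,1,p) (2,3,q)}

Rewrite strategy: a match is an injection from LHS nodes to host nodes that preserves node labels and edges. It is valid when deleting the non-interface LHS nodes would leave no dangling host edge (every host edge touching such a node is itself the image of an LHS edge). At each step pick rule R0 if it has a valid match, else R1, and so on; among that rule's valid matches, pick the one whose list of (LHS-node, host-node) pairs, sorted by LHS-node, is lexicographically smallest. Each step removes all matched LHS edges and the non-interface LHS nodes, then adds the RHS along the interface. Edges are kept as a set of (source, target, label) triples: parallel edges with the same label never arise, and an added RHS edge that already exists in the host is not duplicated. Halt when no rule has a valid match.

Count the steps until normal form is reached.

initial: |V|=8 |E|=3  E = 2-q->0 2-p->1 2-q->3
step 1: apply R0 at {0↦2, 1↦4, 2↦0}  → |V|=7 |E|=2  E = 2-p->1 2-q->3
step 2: apply R0 at {0↦2, 1↦0, 2↦3}  → |V|=6 |E|=1  E = 2-p->1
final graph: no rule applies after step 2

Answer: 2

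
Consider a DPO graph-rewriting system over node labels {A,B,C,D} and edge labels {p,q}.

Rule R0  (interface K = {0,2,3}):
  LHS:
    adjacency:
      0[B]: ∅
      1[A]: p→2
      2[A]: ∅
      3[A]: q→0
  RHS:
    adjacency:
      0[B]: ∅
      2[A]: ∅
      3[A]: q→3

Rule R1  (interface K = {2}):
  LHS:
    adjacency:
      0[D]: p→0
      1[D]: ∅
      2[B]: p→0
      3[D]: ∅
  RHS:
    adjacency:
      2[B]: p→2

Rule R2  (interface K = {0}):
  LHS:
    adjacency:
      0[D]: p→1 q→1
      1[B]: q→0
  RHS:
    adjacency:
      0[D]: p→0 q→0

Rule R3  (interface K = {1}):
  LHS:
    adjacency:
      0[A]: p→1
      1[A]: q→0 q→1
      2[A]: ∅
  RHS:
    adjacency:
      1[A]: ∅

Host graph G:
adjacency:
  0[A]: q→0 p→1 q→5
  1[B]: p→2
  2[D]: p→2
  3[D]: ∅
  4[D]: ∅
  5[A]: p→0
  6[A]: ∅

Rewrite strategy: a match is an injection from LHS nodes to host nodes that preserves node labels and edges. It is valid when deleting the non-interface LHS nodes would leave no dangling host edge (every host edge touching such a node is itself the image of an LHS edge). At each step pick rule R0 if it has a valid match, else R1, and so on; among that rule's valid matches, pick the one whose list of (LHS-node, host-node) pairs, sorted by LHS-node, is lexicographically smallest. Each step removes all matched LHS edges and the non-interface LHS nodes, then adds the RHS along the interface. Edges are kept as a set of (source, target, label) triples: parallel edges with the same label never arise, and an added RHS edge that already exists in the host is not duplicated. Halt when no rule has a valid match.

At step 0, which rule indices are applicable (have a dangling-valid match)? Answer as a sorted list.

R0: no valid match — LHS pattern not found
R1: 2 valid matches — {0↦2, 1↦3, 2↦1, 3↦4}, {0↦2, 1↦4, 2↦1, 3↦3}
R2: no valid match — LHS pattern not found
R3: 1 valid match — {0↦5, 1↦0, 2↦6}

Answer: [R1,R3]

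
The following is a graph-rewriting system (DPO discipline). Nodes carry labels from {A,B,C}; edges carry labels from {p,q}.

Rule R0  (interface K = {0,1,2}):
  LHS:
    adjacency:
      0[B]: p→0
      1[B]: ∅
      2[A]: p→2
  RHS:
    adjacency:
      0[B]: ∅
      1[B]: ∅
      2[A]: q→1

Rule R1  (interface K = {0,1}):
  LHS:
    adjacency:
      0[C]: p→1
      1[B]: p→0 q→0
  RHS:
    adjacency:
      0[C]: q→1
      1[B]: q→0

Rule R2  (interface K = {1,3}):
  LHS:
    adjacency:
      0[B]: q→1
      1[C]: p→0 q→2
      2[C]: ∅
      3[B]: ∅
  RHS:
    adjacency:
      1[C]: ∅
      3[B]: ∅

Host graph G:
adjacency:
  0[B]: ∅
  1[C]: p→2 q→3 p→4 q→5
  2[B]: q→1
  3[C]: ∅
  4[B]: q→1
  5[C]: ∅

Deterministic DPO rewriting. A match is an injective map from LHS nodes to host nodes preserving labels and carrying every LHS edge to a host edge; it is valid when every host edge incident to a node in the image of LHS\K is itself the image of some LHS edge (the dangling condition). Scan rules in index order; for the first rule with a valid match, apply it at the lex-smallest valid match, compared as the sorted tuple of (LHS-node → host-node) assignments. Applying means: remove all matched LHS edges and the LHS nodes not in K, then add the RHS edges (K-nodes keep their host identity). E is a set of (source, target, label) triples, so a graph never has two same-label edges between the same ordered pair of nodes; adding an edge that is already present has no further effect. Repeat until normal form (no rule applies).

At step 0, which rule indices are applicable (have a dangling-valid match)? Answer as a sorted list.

Answer: [R2]

Steps:
R0: no valid match — LHS pattern not found
R1: no valid match — LHS pattern not found
R2: 8 valid matches — {0↦2, 1↦1, 2↦3, 3↦0}, {0↦2, 1↦1, 2↦3, 3↦4}, {0↦2, 1↦1, 2↦5, 3↦0} (+5 more)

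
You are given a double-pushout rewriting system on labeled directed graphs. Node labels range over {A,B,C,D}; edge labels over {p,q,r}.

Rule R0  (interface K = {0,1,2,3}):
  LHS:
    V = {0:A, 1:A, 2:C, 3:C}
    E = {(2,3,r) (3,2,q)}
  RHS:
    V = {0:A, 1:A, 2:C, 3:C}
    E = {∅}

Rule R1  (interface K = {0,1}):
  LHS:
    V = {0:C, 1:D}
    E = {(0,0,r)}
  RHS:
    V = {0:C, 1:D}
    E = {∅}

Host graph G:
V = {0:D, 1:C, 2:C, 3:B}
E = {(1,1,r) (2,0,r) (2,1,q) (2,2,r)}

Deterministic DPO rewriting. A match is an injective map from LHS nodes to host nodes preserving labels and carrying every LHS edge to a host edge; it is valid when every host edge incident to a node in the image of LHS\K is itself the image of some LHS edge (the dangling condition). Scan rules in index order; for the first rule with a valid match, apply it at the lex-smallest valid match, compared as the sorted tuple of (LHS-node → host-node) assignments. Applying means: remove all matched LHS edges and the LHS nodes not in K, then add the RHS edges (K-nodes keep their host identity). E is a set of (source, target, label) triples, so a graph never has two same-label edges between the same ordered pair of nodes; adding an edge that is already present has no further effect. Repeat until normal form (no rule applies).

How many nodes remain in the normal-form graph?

start.  V:4 E:4  edges: 1-r->1 2-r->0 2-q->1 2-r->2
1. fire R1 via {0↦1, 1↦0}  →  V:4 E:3  edges: 2-r->0 2-q->1 2-r->2
2. fire R1 via {0↦2, 1↦0}  →  V:4 E:2  edges: 2-r->0 2-q->1
halt: no rule applies after step 2
NF nodes: {0:D, 1:C, 2:C, 3:B}

Answer: 4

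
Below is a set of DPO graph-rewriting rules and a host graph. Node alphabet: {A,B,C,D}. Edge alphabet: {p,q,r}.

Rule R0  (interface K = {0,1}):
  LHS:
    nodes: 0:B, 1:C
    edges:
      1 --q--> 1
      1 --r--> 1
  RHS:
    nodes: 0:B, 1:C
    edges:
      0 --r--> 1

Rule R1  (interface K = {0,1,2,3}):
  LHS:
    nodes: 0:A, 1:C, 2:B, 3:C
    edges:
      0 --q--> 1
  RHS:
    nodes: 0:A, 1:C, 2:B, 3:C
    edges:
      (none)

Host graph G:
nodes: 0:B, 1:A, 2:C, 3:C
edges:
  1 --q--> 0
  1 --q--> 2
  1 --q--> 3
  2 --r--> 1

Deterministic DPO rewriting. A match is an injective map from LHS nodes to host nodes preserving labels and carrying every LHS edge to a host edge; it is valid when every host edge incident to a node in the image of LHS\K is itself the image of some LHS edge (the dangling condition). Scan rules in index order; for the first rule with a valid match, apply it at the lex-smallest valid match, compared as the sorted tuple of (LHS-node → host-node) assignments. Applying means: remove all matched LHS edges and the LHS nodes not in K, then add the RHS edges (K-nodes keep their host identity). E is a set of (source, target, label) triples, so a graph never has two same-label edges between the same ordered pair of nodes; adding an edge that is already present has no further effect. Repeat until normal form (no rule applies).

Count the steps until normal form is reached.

initial: |V|=4 |E|=4  E = 1-q->0 1-q->2 1-q->3 2-r->1
step 1: apply R1 at {0↦1, 1↦2, 2↦0, 3↦3}  → |V|=4 |E|=3  E = 1-q->0 1-q->3 2-r->1
step 2: apply R1 at {0↦1, 1↦3, 2↦0, 3↦2}  → |V|=4 |E|=2  E = 1-q->0 2-r->1
final graph: no rule applies after step 2

Answer: 2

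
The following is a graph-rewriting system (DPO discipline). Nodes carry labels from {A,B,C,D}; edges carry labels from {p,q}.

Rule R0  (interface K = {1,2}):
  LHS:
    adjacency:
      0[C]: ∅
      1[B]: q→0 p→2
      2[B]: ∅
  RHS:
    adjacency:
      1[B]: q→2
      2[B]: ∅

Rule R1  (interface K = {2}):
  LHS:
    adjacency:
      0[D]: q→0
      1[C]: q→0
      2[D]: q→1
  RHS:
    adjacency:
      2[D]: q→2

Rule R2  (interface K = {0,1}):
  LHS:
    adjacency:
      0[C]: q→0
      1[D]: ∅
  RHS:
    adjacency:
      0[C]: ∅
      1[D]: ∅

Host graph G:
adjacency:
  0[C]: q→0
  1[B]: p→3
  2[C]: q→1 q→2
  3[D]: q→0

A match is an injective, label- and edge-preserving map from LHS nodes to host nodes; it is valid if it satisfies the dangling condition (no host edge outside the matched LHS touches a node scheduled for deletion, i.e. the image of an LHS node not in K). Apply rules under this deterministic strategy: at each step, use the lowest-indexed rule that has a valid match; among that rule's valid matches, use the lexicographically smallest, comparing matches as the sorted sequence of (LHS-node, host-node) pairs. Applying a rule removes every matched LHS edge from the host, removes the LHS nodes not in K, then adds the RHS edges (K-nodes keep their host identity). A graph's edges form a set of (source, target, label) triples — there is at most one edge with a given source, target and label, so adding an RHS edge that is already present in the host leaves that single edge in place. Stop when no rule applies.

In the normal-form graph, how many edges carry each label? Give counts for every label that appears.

initial: |V|=4 |E|=5  E = 0-q->0 1-p->3 2-q->1 2-q->2 3-q->0
step 1: apply R2 at {0↦0, 1↦3}  → |V|=4 |E|=4  E = 1-p->3 2-q->1 2-q->2 3-q->0
step 2: apply R2 at {0↦2, 1↦3}  → |V|=4 |E|=3  E = 1-p->3 2-q->1 3-q->0
halt: no rule applies after step 2
NF edges: [(1, 3, 'p'), (2, 1, 'q'), (3, 0, 'q')]

Answer: p:1 q:2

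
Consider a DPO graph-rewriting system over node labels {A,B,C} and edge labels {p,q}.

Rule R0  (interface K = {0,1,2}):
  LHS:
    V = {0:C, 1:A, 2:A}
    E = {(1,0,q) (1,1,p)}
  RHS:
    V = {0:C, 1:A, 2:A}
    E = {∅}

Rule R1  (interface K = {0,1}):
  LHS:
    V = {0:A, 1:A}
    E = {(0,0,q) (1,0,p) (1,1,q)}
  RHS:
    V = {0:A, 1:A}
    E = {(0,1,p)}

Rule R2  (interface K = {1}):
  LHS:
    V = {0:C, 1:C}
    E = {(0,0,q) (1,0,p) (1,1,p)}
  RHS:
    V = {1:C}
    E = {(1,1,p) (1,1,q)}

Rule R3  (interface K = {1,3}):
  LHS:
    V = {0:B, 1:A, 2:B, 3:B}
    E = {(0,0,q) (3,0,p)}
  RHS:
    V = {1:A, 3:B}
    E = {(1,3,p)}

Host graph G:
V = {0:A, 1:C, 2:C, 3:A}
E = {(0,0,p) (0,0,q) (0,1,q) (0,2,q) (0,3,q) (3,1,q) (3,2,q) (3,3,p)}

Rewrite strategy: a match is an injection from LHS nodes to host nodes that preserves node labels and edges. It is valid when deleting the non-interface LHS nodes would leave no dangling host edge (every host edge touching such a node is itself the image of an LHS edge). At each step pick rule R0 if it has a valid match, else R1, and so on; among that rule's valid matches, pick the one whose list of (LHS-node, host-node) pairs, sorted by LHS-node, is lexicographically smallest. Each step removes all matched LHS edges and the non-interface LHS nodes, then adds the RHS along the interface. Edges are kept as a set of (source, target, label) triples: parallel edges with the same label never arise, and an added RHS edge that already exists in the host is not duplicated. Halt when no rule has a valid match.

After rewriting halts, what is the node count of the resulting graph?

start.  V:4 E:8  edges: 0-p->0 0-q->0 0-q->1 0-q->2 0-q->3 3-q->1 3-q->2 3-p->3
1. fire R0 via {0↦1, 1↦0, 2↦3}  →  V:4 E:6  edges: 0-q->0 0-q->2 0-q->3 3-q->1 3-q->2 3-p->3
2. fire R0 via {0↦1, 1↦3, 2↦0}  →  V:4 E:4  edges: 0-q->0 0-q->2 0-q->3 3-q->2
halt: no rule applies after step 2
NF nodes: {0:A, 1:C, 2:C, 3:A}

Answer: 4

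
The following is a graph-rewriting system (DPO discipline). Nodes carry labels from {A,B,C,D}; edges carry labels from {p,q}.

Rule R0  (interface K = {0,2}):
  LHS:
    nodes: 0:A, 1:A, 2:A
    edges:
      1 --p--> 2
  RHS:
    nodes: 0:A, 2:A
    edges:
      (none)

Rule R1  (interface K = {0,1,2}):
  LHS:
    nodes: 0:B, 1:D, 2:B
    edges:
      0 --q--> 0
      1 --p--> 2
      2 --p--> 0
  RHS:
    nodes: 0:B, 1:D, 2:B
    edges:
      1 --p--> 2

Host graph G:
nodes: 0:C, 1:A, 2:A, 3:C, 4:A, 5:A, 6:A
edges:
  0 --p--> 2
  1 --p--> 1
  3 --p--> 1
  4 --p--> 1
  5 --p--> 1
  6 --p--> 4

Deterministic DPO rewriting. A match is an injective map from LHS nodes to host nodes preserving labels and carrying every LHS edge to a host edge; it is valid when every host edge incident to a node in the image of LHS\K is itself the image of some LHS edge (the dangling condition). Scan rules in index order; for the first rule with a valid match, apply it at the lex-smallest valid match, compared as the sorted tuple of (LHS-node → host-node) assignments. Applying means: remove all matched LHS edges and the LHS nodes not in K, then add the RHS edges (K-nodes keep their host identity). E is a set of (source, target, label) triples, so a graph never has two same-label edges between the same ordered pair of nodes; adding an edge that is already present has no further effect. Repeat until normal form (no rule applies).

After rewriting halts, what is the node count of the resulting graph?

start.  V:7 E:6  edges: 0-p->2 1-p->1 3-p->1 4-p->1 5-p->1 6-p->4
1. fire R0 via {0↦1, 1↦6, 2↦4}  →  V:6 E:5  edges: 0-p->2 1-p->1 3-p->1 4-p->1 5-p->1
2. fire R0 via {0↦2, 1↦4, 2↦1}  →  V:5 E:4  edges: 0-p->2 1-p->1 3-p->1 5-p->1
3. fire R0 via {0↦2, 1↦5, 2↦1}  →  V:4 E:3  edges: 0-p->2 1-p->1 3-p->1
final graph: no rule applies after step 3
NF nodes: {0:C, 1:A, 2:A, 3:C}

Answer: 4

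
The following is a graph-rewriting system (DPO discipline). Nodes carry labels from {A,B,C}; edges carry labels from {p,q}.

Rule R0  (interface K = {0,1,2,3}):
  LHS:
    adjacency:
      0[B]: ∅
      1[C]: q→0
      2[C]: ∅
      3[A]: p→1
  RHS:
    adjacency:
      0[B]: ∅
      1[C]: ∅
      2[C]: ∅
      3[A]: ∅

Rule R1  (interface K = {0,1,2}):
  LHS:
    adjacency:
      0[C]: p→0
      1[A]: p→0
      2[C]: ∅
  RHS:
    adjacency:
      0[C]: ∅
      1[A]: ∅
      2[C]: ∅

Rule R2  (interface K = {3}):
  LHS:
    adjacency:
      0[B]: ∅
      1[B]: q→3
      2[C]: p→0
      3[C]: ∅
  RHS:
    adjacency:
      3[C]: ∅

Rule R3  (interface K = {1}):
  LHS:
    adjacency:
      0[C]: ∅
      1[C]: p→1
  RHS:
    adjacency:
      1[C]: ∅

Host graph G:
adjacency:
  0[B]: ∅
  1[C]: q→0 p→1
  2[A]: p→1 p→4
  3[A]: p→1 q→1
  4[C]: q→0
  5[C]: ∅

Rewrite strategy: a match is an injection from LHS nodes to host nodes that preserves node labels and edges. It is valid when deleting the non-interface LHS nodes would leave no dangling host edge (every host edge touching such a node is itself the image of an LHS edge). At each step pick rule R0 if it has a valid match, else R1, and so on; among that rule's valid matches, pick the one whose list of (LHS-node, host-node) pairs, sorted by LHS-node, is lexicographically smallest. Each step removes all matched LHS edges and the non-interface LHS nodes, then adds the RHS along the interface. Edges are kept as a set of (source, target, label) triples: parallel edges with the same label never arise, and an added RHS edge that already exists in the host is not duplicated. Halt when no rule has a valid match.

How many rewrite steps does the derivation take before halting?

Answer: 3

Derivation:
initial: |V|=6 |E|=7  E = 1-q->0 1-p->1 2-p->1 2-p->4 3-p->1 3-q->1 4-q->0
step 1: apply R0 at {0↦0, 1↦1, 2↦4, 3↦2}  → |V|=6 |E|=5  E = 1-p->1 2-p->4 3-p->1 3-q->1 4-q->0
step 2: apply R0 at {0↦0, 1↦4, 2↦1, 3↦2}  → |V|=6 |E|=3  E = 1-p->1 3-p->1 3-q->1
step 3: apply R1 at {0↦1, 1↦3, 2↦4}  → |V|=6 |E|=1  E = 3-q->1
final graph: no rule applies after step 3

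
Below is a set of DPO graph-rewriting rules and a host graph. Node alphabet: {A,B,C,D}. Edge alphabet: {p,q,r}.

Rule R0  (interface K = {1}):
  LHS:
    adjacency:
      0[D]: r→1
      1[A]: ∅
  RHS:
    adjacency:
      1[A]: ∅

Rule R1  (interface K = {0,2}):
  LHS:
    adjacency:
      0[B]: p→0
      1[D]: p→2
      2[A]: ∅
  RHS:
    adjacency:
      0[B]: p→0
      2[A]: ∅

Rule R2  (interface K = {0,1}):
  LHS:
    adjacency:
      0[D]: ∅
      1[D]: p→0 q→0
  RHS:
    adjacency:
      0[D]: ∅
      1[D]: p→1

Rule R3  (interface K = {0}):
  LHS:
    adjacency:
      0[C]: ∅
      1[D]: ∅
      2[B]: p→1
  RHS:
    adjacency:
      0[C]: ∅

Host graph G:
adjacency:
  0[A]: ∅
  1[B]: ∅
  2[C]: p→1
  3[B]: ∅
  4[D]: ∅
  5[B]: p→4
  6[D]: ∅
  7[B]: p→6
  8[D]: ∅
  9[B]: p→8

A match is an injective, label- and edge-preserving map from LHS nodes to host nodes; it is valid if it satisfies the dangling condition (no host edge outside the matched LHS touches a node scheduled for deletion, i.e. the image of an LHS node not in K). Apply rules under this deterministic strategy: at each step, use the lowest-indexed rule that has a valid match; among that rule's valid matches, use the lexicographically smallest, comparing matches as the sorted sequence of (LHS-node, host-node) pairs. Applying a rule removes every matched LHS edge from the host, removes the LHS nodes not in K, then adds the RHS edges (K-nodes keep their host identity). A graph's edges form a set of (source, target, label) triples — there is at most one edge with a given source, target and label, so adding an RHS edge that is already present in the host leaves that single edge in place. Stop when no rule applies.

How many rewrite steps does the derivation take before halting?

Answer: 3

Rewrite trace:
initial: |V|=10 |E|=4  E = 2-p->1 5-p->4 7-p->6 9-p->8
step 1: apply R3 at {0↦2, 1↦4, 2↦5}  → |V|=8 |E|=3  E = 2-p->1 7-p->6 9-p->8
step 2: apply R3 at {0↦2, 1↦6, 2↦7}  → |V|=6 |E|=2  E = 2-p->1 9-p->8
step 3: apply R3 at {0↦2, 1↦8, 2↦9}  → |V|=4 |E|=1  E = 2-p->1
normal form: no rule applies after step 3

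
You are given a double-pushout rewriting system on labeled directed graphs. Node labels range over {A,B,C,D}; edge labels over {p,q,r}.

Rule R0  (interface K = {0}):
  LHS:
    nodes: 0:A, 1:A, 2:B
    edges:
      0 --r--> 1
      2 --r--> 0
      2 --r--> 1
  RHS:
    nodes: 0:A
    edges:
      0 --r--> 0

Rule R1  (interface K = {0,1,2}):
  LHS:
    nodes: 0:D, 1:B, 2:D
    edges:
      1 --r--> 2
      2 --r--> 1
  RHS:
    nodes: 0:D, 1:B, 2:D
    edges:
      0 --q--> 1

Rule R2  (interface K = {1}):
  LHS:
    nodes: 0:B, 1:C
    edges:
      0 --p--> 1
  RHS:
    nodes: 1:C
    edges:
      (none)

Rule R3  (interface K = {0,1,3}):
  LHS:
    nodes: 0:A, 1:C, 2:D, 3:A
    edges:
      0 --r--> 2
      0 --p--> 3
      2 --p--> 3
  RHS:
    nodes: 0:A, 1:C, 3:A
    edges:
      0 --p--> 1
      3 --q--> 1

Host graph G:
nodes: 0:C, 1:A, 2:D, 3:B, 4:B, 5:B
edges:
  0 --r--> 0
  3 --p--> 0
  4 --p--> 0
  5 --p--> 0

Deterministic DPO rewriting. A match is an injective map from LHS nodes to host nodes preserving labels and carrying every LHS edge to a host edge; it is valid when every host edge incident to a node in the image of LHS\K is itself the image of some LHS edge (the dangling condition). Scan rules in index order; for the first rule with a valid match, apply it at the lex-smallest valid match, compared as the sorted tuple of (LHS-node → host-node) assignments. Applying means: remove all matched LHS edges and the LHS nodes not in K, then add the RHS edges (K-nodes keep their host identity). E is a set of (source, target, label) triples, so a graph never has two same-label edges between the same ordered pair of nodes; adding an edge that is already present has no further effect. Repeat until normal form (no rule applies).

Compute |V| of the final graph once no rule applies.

Answer: 3

Derivation:
[0] host  ⇒  6 nodes, 4 edges  {0-r->0 3-p->0 4-p->0 5-p->0}
[1] R2 @ {0↦3, 1↦0}  ⇒  5 nodes, 3 edges  {0-r->0 4-p->0 5-p->0}
[2] R2 @ {0↦4, 1↦0}  ⇒  4 nodes, 2 edges  {0-r->0 5-p->0}
[3] R2 @ {0↦5, 1↦0}  ⇒  3 nodes, 1 edges  {0-r->0}
halt: no rule applies after step 3
NF nodes: {0:C, 1:A, 2:D}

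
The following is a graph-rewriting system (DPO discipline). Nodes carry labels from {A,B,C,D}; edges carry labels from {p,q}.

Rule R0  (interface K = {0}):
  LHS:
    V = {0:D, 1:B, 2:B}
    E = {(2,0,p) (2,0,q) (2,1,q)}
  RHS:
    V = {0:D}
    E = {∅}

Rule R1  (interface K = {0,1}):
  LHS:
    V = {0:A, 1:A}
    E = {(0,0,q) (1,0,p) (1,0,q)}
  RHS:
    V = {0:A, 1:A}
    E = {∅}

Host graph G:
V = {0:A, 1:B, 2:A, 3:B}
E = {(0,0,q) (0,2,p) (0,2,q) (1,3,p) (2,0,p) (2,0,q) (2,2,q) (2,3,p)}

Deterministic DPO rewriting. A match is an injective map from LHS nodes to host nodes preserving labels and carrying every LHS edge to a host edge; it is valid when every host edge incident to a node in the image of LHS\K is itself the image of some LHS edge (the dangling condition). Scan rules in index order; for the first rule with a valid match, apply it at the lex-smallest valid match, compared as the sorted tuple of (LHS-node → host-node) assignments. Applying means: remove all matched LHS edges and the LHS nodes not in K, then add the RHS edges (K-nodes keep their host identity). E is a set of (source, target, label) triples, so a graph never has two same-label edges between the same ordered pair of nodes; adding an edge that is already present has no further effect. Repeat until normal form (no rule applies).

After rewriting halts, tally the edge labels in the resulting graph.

Answer: p:2

Rewrite trace:
initial: |V|=4 |E|=8  E = 0-q->0 0-p->2 0-q->2 1-p->3 2-p->0 2-q->0 2-q->2 2-p->3
step 1: apply R1 at {0↦0, 1↦2}  → |V|=4 |E|=5  E = 0-p->2 0-q->2 1-p->3 2-q->2 2-p->3
step 2: apply R1 at {0↦2, 1↦0}  → |V|=4 |E|=2  E = 1-p->3 2-p->3
final graph: no rule applies after step 2
NF edges: [(1, 3, 'p'), (2, 3, 'p')]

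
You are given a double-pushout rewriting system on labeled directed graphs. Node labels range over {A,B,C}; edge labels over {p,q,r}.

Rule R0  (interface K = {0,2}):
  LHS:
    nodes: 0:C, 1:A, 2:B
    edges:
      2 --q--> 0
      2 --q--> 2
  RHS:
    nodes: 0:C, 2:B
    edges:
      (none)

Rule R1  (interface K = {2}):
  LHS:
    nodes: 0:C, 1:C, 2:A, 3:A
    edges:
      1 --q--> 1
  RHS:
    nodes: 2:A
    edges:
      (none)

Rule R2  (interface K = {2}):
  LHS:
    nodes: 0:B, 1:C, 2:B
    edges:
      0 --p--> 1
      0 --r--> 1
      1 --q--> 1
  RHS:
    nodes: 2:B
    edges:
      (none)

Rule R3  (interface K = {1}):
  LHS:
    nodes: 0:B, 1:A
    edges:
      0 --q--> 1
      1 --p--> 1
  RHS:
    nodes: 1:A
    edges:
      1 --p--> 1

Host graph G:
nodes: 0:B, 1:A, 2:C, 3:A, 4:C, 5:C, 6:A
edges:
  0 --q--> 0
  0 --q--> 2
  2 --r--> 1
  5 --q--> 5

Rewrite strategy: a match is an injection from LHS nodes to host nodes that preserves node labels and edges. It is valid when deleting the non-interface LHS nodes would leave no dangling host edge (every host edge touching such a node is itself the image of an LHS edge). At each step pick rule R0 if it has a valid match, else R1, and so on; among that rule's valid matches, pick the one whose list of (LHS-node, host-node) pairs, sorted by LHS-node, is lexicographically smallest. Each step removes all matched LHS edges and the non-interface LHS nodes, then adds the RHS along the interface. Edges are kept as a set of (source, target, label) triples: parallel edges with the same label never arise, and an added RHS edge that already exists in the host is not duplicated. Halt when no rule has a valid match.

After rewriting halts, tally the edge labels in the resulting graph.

Answer: r:1

Rewrite trace:
start.  V:7 E:4  edges: 0-q->0 0-q->2 2-r->1 5-q->5
1. fire R0 via {0↦2, 1↦3, 2↦0}  →  V:6 E:2  edges: 2-r->1 5-q->5
2. fire R1 via {0↦4, 1↦5, 2↦1, 3↦6}  →  V:3 E:1  edges: 2-r->1
final graph: no rule applies after step 2
NF edges: [(2, 1, 'r')]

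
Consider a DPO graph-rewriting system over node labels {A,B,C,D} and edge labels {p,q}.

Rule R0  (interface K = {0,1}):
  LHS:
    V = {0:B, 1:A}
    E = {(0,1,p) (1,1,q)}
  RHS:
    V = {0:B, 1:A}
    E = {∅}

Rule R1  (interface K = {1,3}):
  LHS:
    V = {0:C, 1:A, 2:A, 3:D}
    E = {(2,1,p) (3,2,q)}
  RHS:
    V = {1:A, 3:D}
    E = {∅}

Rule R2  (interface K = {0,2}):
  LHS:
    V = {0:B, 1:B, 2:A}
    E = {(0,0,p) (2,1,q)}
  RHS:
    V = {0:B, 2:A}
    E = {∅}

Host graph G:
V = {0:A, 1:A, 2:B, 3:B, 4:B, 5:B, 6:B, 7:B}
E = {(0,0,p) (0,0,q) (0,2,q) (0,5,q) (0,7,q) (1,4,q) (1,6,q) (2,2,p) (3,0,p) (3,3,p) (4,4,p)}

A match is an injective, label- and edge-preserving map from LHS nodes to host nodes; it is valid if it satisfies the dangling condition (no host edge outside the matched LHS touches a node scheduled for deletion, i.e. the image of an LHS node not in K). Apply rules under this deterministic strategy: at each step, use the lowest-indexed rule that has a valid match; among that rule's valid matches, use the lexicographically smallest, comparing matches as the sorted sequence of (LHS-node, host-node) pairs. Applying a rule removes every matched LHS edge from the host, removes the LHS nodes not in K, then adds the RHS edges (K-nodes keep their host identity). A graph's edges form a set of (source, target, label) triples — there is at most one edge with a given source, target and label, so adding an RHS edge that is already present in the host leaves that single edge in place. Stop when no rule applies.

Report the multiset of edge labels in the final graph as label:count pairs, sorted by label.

start.  V:8 E:11  edges: 0-p->0 0-q->0 0-q->2 0-q->5 0-q->7 1-q->4 1-q->6 2-p->2 3-p->0 3-p->3 4-p->4
1. fire R0 via {0↦3, 1↦0}  →  V:8 E:9  edges: 0-p->0 0-q->2 0-q->5 0-q->7 1-q->4 1-q->6 2-p->2 3-p->3 4-p->4
2. fire R2 via {0↦2, 1↦5, 2↦0}  →  V:7 E:7  edges: 0-p->0 0-q->2 0-q->7 1-q->4 1-q->6 3-p->3 4-p->4
3. fire R2 via {0↦3, 1↦2, 2↦0}  →  V:6 E:5  edges: 0-p->0 0-q->7 1-q->4 1-q->6 4-p->4
4. fire R2 via {0↦4, 1↦6, 2↦1}  →  V:5 E:3  edges: 0-p->0 0-q->7 1-q->4
halt: no rule applies after step 4
NF edges: [(0, 0, 'p'), (0, 7, 'q'), (1, 4, 'q')]

Answer: p:1 q:2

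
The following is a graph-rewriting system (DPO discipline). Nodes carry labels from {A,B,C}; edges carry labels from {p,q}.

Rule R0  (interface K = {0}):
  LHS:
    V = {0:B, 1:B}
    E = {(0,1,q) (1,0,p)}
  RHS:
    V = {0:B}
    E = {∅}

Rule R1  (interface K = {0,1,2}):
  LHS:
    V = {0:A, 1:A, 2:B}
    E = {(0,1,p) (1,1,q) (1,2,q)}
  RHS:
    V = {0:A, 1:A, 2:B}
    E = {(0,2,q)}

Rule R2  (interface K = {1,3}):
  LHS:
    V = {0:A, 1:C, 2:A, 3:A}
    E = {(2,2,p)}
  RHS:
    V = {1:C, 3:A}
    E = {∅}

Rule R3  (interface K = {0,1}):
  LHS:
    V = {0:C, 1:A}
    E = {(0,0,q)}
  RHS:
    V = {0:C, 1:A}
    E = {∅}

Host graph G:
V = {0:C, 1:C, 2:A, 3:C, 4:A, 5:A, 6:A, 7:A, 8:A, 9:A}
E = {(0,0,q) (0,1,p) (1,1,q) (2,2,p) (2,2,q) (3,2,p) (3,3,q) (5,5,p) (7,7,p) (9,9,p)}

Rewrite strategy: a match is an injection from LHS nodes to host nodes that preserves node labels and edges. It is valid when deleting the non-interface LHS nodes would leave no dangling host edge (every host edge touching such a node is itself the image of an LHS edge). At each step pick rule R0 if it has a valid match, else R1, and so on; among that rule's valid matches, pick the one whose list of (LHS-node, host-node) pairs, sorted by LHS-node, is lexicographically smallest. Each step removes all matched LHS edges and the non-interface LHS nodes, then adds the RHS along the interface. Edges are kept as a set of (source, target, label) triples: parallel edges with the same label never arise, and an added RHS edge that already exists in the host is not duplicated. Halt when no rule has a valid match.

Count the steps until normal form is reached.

Answer: 6

Rewrite trace:
[0] host  ⇒  10 nodes, 10 edges  {0-q->0 0-p->1 1-q->1 2-p->2 2-q->2 3-p->2 3-q->3 5-p->5 7-p->7 9-p->9}
[1] R2 @ {0↦4, 1↦0, 2↦5, 3↦2}  ⇒  8 nodes, 9 edges  {0-q->0 0-p->1 1-q->1 2-p->2 2-q->2 3-p->2 3-q->3 7-p->7 9-p->9}
[2] R2 @ {0↦6, 1↦0, 2↦7, 3↦2}  ⇒  6 nodes, 8 edges  {0-q->0 0-p->1 1-q->1 2-p->2 2-q->2 3-p->2 3-q->3 9-p->9}
[3] R2 @ {0↦8, 1↦0, 2↦9, 3↦2}  ⇒  4 nodes, 7 edges  {0-q->0 0-p->1 1-q->1 2-p->2 2-q->2 3-p->2 3-q->3}
[4] R3 @ {0↦0, 1↦2}  ⇒  4 nodes, 6 edges  {0-p->1 1-q->1 2-p->2 2-q->2 3-p->2 3-q->3}
[5] R3 @ {0↦1, 1↦2}  ⇒  4 nodes, 5 edges  {0-p->1 2-p->2 2-q->2 3-p->2 3-q->3}
[6] R3 @ {0↦3, 1↦2}  ⇒  4 nodes, 4 edges  {0-p->1 2-p->2 2-q->2 3-p->2}
normal form: no rule applies after step 6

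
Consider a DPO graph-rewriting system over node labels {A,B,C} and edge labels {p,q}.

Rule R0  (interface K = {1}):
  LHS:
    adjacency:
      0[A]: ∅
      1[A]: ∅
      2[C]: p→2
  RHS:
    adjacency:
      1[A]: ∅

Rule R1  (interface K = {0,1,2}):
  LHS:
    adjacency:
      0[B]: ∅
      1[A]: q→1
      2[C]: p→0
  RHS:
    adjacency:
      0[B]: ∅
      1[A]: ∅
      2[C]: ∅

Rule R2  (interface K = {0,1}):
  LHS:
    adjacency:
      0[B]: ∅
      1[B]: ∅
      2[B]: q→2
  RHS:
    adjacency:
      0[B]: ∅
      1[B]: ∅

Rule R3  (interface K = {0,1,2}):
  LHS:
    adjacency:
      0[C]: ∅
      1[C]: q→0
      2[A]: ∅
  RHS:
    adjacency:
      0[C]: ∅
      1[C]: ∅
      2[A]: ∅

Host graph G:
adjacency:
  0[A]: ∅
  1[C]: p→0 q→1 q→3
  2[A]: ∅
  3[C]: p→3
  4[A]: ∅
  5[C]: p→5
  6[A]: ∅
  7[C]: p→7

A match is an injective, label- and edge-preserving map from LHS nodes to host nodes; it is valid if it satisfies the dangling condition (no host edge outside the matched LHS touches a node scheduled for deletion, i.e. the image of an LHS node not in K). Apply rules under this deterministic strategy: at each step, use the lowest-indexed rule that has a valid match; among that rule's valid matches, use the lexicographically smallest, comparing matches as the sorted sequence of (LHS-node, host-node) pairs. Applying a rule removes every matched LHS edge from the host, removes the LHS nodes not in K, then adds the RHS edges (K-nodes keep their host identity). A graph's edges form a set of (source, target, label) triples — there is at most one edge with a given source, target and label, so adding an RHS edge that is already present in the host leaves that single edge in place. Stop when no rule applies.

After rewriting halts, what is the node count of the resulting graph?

Answer: 2

Derivation:
start.  V:8 E:6  edges: 1-p->0 1-q->1 1-q->3 3-p->3 5-p->5 7-p->7
1. fire R0 via {0↦2, 1↦0, 2↦5}  →  V:6 E:5  edges: 1-p->0 1-q->1 1-q->3 3-p->3 7-p->7
2. fire R0 via {0↦4, 1↦0, 2↦7}  →  V:4 E:4  edges: 1-p->0 1-q->1 1-q->3 3-p->3
3. fire R3 via {0↦3, 1↦1, 2↦0}  →  V:4 E:3  edges: 1-p->0 1-q->1 3-p->3
4. fire R0 via {0↦6, 1↦0, 2↦3}  →  V:2 E:2  edges: 1-p->0 1-q->1
halt: no rule applies after step 4
NF nodes: {0:A, 1:C}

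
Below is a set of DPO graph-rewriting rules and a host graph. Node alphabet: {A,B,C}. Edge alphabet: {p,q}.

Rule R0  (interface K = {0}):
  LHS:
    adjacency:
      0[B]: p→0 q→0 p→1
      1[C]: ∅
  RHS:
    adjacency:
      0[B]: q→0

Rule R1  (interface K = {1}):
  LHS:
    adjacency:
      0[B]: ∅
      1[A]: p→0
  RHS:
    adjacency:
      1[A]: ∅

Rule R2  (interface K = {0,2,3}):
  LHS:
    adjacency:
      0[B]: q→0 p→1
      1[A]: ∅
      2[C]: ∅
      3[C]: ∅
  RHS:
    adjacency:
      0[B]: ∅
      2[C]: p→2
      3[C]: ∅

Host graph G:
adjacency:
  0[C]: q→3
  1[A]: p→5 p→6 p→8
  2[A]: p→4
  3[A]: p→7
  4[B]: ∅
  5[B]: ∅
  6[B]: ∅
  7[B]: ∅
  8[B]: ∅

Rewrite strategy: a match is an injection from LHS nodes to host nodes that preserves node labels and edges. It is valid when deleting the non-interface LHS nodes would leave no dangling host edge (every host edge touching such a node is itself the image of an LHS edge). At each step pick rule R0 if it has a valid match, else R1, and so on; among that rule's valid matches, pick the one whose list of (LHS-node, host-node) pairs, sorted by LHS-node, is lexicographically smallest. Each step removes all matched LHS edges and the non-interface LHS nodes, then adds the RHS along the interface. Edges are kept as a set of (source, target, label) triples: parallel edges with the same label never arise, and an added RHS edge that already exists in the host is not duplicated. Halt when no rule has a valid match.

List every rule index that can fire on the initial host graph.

Answer: [R1]

Rewrite trace:
R0: no valid match — LHS pattern not found
R1: 5 valid matches — {0↦4, 1↦2}, {0↦5, 1↦1}, {0↦6, 1↦1} (+2 more)
R2: no valid match — LHS pattern not found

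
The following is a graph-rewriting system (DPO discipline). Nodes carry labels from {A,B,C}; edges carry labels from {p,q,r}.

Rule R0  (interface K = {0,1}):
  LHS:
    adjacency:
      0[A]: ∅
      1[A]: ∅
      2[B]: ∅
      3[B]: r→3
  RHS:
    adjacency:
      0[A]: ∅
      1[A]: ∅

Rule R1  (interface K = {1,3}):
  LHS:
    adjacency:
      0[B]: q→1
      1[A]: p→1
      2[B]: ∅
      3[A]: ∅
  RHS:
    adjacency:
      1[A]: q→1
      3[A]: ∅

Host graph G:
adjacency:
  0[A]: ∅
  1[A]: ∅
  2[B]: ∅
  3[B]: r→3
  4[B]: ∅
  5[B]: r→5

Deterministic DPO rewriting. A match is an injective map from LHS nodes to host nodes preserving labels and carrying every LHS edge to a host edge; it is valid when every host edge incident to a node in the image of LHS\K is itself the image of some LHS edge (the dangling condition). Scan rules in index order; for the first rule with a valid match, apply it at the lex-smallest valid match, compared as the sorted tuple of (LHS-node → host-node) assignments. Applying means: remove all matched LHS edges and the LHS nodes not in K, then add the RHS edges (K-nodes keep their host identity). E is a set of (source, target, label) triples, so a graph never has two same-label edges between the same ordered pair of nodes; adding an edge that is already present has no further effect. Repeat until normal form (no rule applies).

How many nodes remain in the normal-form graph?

[0] host  ⇒  6 nodes, 2 edges  {3-r->3 5-r->5}
[1] R0 @ {0↦0, 1↦1, 2↦2, 3↦3}  ⇒  4 nodes, 1 edges  {5-r->5}
[2] R0 @ {0↦0, 1↦1, 2↦4, 3↦5}  ⇒  2 nodes, 0 edges  {∅}
final graph: no rule applies after step 2
NF nodes: {0:A, 1:A}

Answer: 2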